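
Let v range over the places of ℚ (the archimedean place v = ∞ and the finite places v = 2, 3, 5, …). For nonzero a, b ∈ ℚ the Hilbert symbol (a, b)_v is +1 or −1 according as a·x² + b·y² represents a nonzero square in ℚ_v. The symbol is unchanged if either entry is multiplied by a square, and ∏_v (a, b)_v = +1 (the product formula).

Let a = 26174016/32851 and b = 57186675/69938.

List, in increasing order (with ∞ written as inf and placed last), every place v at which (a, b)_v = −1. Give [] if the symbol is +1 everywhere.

Mod squares: a ≡ 51051, b ≡ 10374. Check v ∈ {∞, 2, 3, 5, 7, 11, 13, 17, 19}.
v=∞: 51051 > 0 and 10374 > 0  ⇒  (a,b)_∞ = +1.
v=3: a=3^7·(≡1), b=3^3·(≡2) mod 3; (1|3)=+1, (2|3)=-1; (−1)^{7·3·1}·(+1)^3·(-1)^7 = +1.
v=13: a=13^-1·(≡10), b=13^1·(≡2) mod 13; (10|13)=+1, (2|13)=-1; (−1)^{-1·1·6}·(+1)^1·(-1)^-1 = -1.
v=11: a=11^1·(≡7), b=11^-2·(≡3) mod 11; (7|11)=-1, (3|11)=+1; (−1)^{1·-2·5}·(-1)^-2·(+1)^1 = +1.
v=19: a=19^-2·(≡1), b=19^1·(≡3) mod 19; (1|19)=+1, (3|19)=-1; (−1)^{-2·1·9}·(+1)^1·(-1)^-2 = +1.
v=7: a=7^-1·(≡5), b=7^3·(≡6) mod 7; (5|7)=-1, (6|7)=-1; (−1)^{-1·3·3}·(-1)^3·(-1)^-1 = -1.
v=2: v_2(a)=6, v_2(b)=-1; units ≡ 3, 3 (mod 8); ε·ε+αω+βω = 1·1+6·1+-1·1 ≡ 0  ⇒  (a,b)_2 = +1.
v=5: a=5^0·(≡1), b=5^2·(≡4) mod 5; (1|5)=+1, (4|5)=+1; (−1)^{0·2·2}·(+1)^2·(+1)^0 = +1.
v=17: a=17^1·(≡11), b=17^-2·(≡13) mod 17; (11|17)=-1, (13|17)=+1; (−1)^{1·-2·8}·(-1)^-2·(+1)^1 = +1.
(51051, 10374 / ℚ) ramifies at {7, 13}: a division algebra.

[7, 13]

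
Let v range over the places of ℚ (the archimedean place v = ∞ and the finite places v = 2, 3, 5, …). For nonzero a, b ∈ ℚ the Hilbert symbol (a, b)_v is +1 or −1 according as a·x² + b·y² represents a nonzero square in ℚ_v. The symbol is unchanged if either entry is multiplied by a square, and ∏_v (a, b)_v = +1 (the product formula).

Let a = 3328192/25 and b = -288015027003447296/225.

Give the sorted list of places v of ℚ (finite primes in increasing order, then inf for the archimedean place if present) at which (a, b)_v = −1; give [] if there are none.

Mod squares: a ≡ 52003, b ≡ -104006. Check v ∈ {∞, 2, 3, 5, 7, 17, 19, 23}.
v=17: a=17^1·(≡9), b=17^3·(≡2) mod 17; (9|17)=+1, (2|17)=+1; (−1)^{1·3·8}·(+1)^3·(+1)^1 = +1.
v=3: a=3^0·(≡1), b=3^-2·(≡1) mod 3; (1|3)=+1, (1|3)=+1; (−1)^{0·-2·1}·(+1)^-2·(+1)^0 = +1.
v=2: v_2(a)=6, v_2(b)=11; units ≡ 3, 5 (mod 8); ε·ε+αω+βω = 1·0+6·1+11·1 ≡ 1  ⇒  (a,b)_2 = -1.
v=7: a=7^1·(≡4), b=7^3·(≡3) mod 7; (4|7)=+1, (3|7)=-1; (−1)^{1·3·3}·(+1)^3·(-1)^1 = +1.
v=23: a=23^1·(≡17), b=23^3·(≡18) mod 23; (17|23)=-1, (18|23)=+1; (−1)^{1·3·11}·(-1)^3·(+1)^1 = +1.
v=5: a=5^-2·(≡2), b=5^-2·(≡1) mod 5; (2|5)=-1, (1|5)=+1; (−1)^{-2·-2·2}·(-1)^-2·(+1)^-2 = +1.
v=19: a=19^1·(≡17), b=19^3·(≡5) mod 19; (17|19)=+1, (5|19)=+1; (−1)^{1·3·9}·(+1)^3·(+1)^1 = -1.
v=∞: 52003 > 0 and -104006 < 0  ⇒  (a,b)_∞ = +1.
(52003, -104006 / ℚ) ramifies at {2, 19}: a division algebra.

[2, 19]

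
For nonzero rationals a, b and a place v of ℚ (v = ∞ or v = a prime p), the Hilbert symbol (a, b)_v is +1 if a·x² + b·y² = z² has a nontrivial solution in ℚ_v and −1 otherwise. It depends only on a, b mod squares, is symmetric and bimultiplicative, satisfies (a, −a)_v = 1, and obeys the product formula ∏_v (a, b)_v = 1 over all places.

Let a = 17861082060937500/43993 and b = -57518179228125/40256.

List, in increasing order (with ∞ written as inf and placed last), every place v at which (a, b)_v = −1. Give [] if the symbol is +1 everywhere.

(a, b) ≡ (5235167, -7022785) mod (ℚ^×)²; places V = {2, 3, 5, 7, 11, 17, 29, 37, 41, ∞}.
(a,b)_7: α=1, u≡4; β=1, v≡5 (mod 7); (4|7)=+1, (5|7)=-1; sign (−1)^1·+1^1·-1^1 = +1.
(a,b)_37: α=-1, u≡3; β=-1, v≡15 (mod 37); (3|37)=+1, (15|37)=-1; sign (−1)^0·+1^-1·-1^-1 = -1.
(a,b)_∞: sgn(5235167)=+, sgn(-7022785)=−, so +1.
(a,b)_5: α=8, u≡2; β=5, v≡2 (mod 5); (2|5)=-1, (2|5)=-1; sign (−1)^0·-1^5·-1^8 = -1.
(a,b)_11: α=4, u≡4; β=3, v≡3 (mod 11); (4|11)=+1, (3|11)=+1; sign (−1)^0·+1^3·+1^4 = +1.
(a,b)_41: α=-1, u≡17; β=0, v≡8 (mod 41); (17|41)=-1, (8|41)=+1; sign (−1)^0·-1^0·+1^-1 = +1.
(a,b)_29: α=-1, u≡3; β=3, v≡3 (mod 29); (3|29)=-1, (3|29)=-1; sign (−1)^0·-1^3·-1^-1 = +1.
(a,b)_2: α=2, β=-6; u≡7, v≡7 (mod 8); ε(u)ε(v)=1·1, αω(v)=2·0, βω(u)=-6·0; sum ≡ 1  ⇒  -1.
(a,b)_17: α=1, u≡8; β=-1, v≡11 (mod 17); (8|17)=+1, (11|17)=-1; sign (−1)^0·+1^-1·-1^1 = -1.
(a,b)_3: α=8, u≡2; β=4, v≡2 (mod 3); (2|3)=-1, (2|3)=-1; sign (−1)^0·-1^4·-1^8 = +1.
|Ram(5235167, -7022785)| = 4, even; anisotropic at {2, 5, 17, 37}.

[2, 5, 17, 37]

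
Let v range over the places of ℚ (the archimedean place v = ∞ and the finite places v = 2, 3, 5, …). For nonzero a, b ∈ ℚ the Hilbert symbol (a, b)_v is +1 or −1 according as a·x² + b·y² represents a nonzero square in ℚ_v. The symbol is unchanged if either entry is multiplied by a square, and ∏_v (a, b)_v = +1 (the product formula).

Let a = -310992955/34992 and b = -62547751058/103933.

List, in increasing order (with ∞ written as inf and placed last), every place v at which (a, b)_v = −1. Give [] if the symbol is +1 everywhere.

[2, 7, 13, 17, 29, inf]

Mod squares: a ≡ -112665, b ≡ -474266. Check v ∈ {∞, 2, 3, 5, 7, 13, 17, 29, 37, 47, 53}.
v=2: v_2(a)=-4, v_2(b)=1; units ≡ 7, 3 (mod 8); ε·ε+αω+βω = 1·1+-4·1+1·0 ≡ 1  ⇒  (a,b)_2 = -1.
v=∞: -112665 < 0 and -474266 < 0  ⇒  (a,b)_∞ = -1.
v=17: a=17^0·(≡5), b=17^1·(≡8) mod 17; (5|17)=-1, (8|17)=+1; (−1)^{0·1·8}·(-1)^1·(+1)^0 = -1.
v=53: a=53^0·(≡15), b=53^-2·(≡41) mod 53; (15|53)=+1, (41|53)=-1; (−1)^{0·-2·26}·(+1)^-2·(-1)^0 = +1.
v=7: a=7^3·(≡3), b=7^0·(≡3) mod 7; (3|7)=-1, (3|7)=-1; (−1)^{3·0·3}·(-1)^0·(-1)^3 = -1.
v=5: a=5^1·(≡2), b=5^0·(≡4) mod 5; (2|5)=-1, (4|5)=+1; (−1)^{1·0·2}·(-1)^0·(+1)^1 = +1.
v=13: a=13^2·(≡8), b=13^1·(≡12) mod 13; (8|13)=-1, (12|13)=+1; (−1)^{2·1·6}·(-1)^1·(+1)^2 = -1.
v=37: a=37^1·(≡11), b=37^-1·(≡4) mod 37; (11|37)=+1, (4|37)=+1; (−1)^{1·-1·18}·(+1)^-1·(+1)^1 = +1.
v=3: a=3^-7·(≡2), b=3^0·(≡1) mod 3; (2|3)=-1, (1|3)=+1; (−1)^{-7·0·1}·(-1)^0·(+1)^-7 = +1.
v=29: a=29^1·(≡25), b=29^1·(≡10) mod 29; (25|29)=+1, (10|29)=-1; (−1)^{1·1·14}·(+1)^1·(-1)^1 = -1.
v=47: a=47^0·(≡11), b=47^4·(≡39) mod 47; (11|47)=-1, (39|47)=-1; (−1)^{0·4·23}·(-1)^4·(-1)^0 = +1.
(-112665, -474266 / ℚ) ramifies at {2, 7, 13, 17, 29, ∞}: a division algebra.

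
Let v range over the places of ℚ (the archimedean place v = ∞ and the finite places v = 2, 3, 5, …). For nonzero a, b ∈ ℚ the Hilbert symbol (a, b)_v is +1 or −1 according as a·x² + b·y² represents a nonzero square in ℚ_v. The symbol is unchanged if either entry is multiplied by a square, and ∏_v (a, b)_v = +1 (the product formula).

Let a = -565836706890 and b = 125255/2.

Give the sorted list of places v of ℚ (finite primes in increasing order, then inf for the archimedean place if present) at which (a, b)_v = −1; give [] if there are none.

[13, 19, 37, 47]

Mod squares: a ≡ -62870745210, b ≡ 250510. Check v ∈ {∞, 2, 3, 5, 7, 13, 17, 19, 37, 41, 47}.
v=41: a=41^1·(≡33), b=41^1·(≡31) mod 41; (33|41)=+1, (31|41)=+1; (−1)^{1·1·20}·(+1)^1·(+1)^1 = +1.
v=∞: -62870745210 < 0 and 250510 > 0  ⇒  (a,b)_∞ = +1.
v=13: a=13^1·(≡5), b=13^1·(≡1) mod 13; (5|13)=-1, (1|13)=+1; (−1)^{1·1·6}·(-1)^1·(+1)^1 = -1.
v=17: a=17^1·(≡7), b=17^0·(≡8) mod 17; (7|17)=-1, (8|17)=+1; (−1)^{1·0·8}·(-1)^0·(+1)^1 = +1.
v=7: a=7^1·(≡2), b=7^0·(≡2) mod 7; (2|7)=+1, (2|7)=+1; (−1)^{1·0·3}·(+1)^0·(+1)^1 = +1.
v=19: a=19^1·(≡9), b=19^0·(≡13) mod 19; (9|19)=+1, (13|19)=-1; (−1)^{1·0·9}·(+1)^0·(-1)^1 = -1.
v=37: a=37^1·(≡23), b=37^0·(≡5) mod 37; (23|37)=-1, (5|37)=-1; (−1)^{1·0·18}·(-1)^0·(-1)^1 = -1.
v=3: a=3^3·(≡1), b=3^0·(≡1) mod 3; (1|3)=+1, (1|3)=+1; (−1)^{3·0·1}·(+1)^0·(+1)^3 = +1.
v=2: v_2(a)=1, v_2(b)=-1; units ≡ 3, 7 (mod 8); ε·ε+αω+βω = 1·1+1·0+-1·1 ≡ 0  ⇒  (a,b)_2 = +1.
v=47: a=47^1·(≡35), b=47^1·(≡40) mod 47; (35|47)=-1, (40|47)=-1; (−1)^{1·1·23}·(-1)^1·(-1)^1 = -1.
v=5: a=5^1·(≡2), b=5^1·(≡3) mod 5; (2|5)=-1, (3|5)=-1; (−1)^{1·1·2}·(-1)^1·(-1)^1 = +1.
Ram(-62870745210, 250510) = {13, 19, 37, 47}; no ℚ_13-point on the conic.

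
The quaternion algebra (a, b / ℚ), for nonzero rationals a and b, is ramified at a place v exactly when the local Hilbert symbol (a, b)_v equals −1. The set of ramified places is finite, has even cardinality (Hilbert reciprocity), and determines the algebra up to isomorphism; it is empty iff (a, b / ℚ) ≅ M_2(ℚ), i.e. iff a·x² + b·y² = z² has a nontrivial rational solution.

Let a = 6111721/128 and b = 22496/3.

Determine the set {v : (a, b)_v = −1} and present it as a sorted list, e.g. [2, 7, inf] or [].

Mod squares: a ≡ 249458, b ≡ 4218. Check v ∈ {∞, 2, 3, 7, 11, 17, 19, 23, 29, 37}.
v=29: a=29^1·(≡15), b=29^0·(≡7) mod 29; (15|29)=-1, (7|29)=+1; (−1)^{1·0·14}·(-1)^0·(+1)^1 = +1.
v=23: a=23^1·(≡13), b=23^0·(≡16) mod 23; (13|23)=+1, (16|23)=+1; (−1)^{1·0·11}·(+1)^0·(+1)^1 = +1.
v=7: a=7^2·(≡5), b=7^0·(≡4) mod 7; (5|7)=-1, (4|7)=+1; (−1)^{2·0·3}·(-1)^0·(+1)^2 = +1.
v=19: a=19^0·(≡17), b=19^1·(≡2) mod 19; (17|19)=+1, (2|19)=-1; (−1)^{0·1·9}·(+1)^1·(-1)^0 = +1.
v=3: a=3^0·(≡2), b=3^-1·(≡2) mod 3; (2|3)=-1, (2|3)=-1; (−1)^{0·-1·1}·(-1)^-1·(-1)^0 = -1.
v=2: v_2(a)=-7, v_2(b)=5; units ≡ 1, 5 (mod 8); ε·ε+αω+βω = 0·0+-7·1+5·0 ≡ 1  ⇒  (a,b)_2 = -1.
v=11: a=11^1·(≡8), b=11^0·(≡4) mod 11; (8|11)=-1, (4|11)=+1; (−1)^{1·0·5}·(-1)^0·(+1)^1 = +1.
v=17: a=17^1·(≡11), b=17^0·(≡13) mod 17; (11|17)=-1, (13|17)=+1; (−1)^{1·0·8}·(-1)^0·(+1)^1 = +1.
v=37: a=37^0·(≡21), b=37^1·(≡30) mod 37; (21|37)=+1, (30|37)=+1; (−1)^{0·1·18}·(+1)^1·(+1)^0 = +1.
v=∞: 249458 > 0 and 4218 > 0  ⇒  (a,b)_∞ = +1.
|Ram(249458, 4218)| = 2, even; anisotropic at {2, 3}.

[2, 3]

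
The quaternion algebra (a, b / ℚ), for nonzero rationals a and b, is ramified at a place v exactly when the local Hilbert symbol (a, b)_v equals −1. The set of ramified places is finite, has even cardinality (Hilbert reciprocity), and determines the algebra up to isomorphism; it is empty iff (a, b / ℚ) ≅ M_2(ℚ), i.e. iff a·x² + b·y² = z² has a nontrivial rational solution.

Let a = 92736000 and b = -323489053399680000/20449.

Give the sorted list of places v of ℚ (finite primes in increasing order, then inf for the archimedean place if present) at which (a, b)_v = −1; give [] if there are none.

(a, b) ≡ (1610, -17) mod (ℚ^×)²; places V = {2, 3, 5, 7, 11, 13, 17, 23, ∞}.
(a,b)_5: α=3, u≡3; β=4, v≡3 (mod 5); (3|5)=-1, (3|5)=-1; sign (−1)^0·-1^4·-1^3 = -1.
(a,b)_11: α=0, u≡5; β=-2, v≡9 (mod 11); (5|11)=+1, (9|11)=+1; sign (−1)^0·+1^-2·+1^0 = +1.
(a,b)_13: α=0, u≡6; β=-2, v≡3 (mod 13); (6|13)=-1, (3|13)=+1; sign (−1)^0·-1^-2·+1^0 = +1.
(a,b)_2: α=9, β=10; u≡5, v≡7 (mod 8); ε(u)ε(v)=0·1, αω(v)=9·0, βω(u)=10·1; sum ≡ 0  ⇒  +1.
(a,b)_7: α=1, u≡3; β=4, v≡4 (mod 7); (3|7)=-1, (4|7)=+1; sign (−1)^0·-1^4·+1^1 = +1.
(a,b)_23: α=1, u≡8; β=2, v≡6 (mod 23); (8|23)=+1, (6|23)=+1; sign (−1)^0·+1^2·+1^1 = +1.
(a,b)_17: α=0, u≡14; β=3, v≡1 (mod 17); (14|17)=-1, (1|17)=+1; sign (−1)^0·-1^3·+1^0 = -1.
(a,b)_∞: sgn(1610)=+, sgn(-17)=−, so +1.
(a,b)_3: α=2, u≡2; β=4, v≡1 (mod 3); (2|3)=-1, (1|3)=+1; sign (−1)^0·-1^4·+1^2 = +1.
|Ram(1610, -17)| = 2, even; anisotropic at {5, 17}.

[5, 17]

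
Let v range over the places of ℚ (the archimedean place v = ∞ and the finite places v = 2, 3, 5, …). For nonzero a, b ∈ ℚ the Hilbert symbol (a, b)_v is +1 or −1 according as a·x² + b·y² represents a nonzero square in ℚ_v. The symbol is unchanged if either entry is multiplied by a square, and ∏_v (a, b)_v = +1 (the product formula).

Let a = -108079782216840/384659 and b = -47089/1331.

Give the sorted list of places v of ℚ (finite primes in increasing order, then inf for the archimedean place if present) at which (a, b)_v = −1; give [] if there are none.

[2, 7, 11, inf]

(a, b) ≡ (-2310, -11) mod (ℚ^×)²; places V = {2, 3, 5, 7, 11, 17, 19, 29, 31, ∞}.
(a,b)_3: α=3, u≡1; β=0, v≡1 (mod 3); (1|3)=+1, (1|3)=+1; sign (−1)^0·+1^0·+1^3 = +1.
(a,b)_29: α=2, u≡17; β=0, v≡17 (mod 29); (17|29)=-1, (17|29)=-1; sign (−1)^0·-1^0·-1^2 = +1.
(a,b)_19: α=2, u≡8; β=0, v≡12 (mod 19); (8|19)=-1, (12|19)=-1; sign (−1)^0·-1^0·-1^2 = +1.
(a,b)_7: α=3, u≡6; β=2, v≡5 (mod 7); (6|7)=-1, (5|7)=-1; sign (−1)^0·-1^2·-1^3 = -1.
(a,b)_∞: sgn(-2310)=−, sgn(-11)=−, so -1.
(a,b)_2: α=3, β=0; u≡5, v≡5 (mod 8); ε(u)ε(v)=0·0, αω(v)=3·1, βω(u)=0·1; sum ≡ 1  ⇒  -1.
(a,b)_5: α=1, u≡3; β=0, v≡1 (mod 5); (3|5)=-1, (1|5)=+1; sign (−1)^0·-1^0·+1^1 = +1.
(a,b)_31: α=2, u≡22; β=2, v≡9 (mod 31); (22|31)=-1, (9|31)=+1; sign (−1)^0·-1^2·+1^2 = +1.
(a,b)_17: α=-2, u≡2; β=0, v≡7 (mod 17); (2|17)=+1, (7|17)=-1; sign (−1)^0·+1^0·-1^-2 = +1.
(a,b)_11: α=-3, u≡2; β=-3, v≡2 (mod 11); (2|11)=-1, (2|11)=-1; sign (−1)^1·-1^-3·-1^-3 = -1.
|Ram(-2310, -11)| = 4, even; anisotropic at {2, 7, 11, ∞}.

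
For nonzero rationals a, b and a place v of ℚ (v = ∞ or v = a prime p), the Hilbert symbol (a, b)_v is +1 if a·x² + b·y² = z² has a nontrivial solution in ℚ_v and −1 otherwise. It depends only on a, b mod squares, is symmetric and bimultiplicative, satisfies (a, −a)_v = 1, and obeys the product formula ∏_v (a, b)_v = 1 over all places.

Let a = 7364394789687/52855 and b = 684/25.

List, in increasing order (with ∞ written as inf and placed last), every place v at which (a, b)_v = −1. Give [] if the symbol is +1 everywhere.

[11, 13]

(a, b) ≡ (36465, 19) mod (ℚ^×)²; places V = {2, 3, 5, 11, 13, 17, 19, 31, 43, ∞}.
(a,b)_5: α=-1, u≡2; β=-2, v≡4 (mod 5); (2|5)=-1, (4|5)=+1; sign (−1)^0·-1^-2·+1^-1 = +1.
(a,b)_13: α=1, u≡10; β=0, v≡5 (mod 13); (10|13)=+1, (5|13)=-1; sign (−1)^0·+1^0·-1^1 = -1.
(a,b)_2: α=0, β=2; u≡1, v≡3 (mod 8); ε(u)ε(v)=0·1, αω(v)=0·1, βω(u)=2·0; sum ≡ 0  ⇒  +1.
(a,b)_∞: sgn(36465)=+, sgn(19)=+, so +1.
(a,b)_19: α=2, u≡7; β=1, v≡6 (mod 19); (7|19)=+1, (6|19)=+1; sign (−1)^0·+1^1·+1^2 = +1.
(a,b)_17: α=1, u≡12; β=0, v≡9 (mod 17); (12|17)=-1, (9|17)=+1; sign (−1)^0·-1^0·+1^1 = +1.
(a,b)_3: α=3, u≡2; β=2, v≡1 (mod 3); (2|3)=-1, (1|3)=+1; sign (−1)^0·-1^2·+1^3 = +1.
(a,b)_31: α=-2, u≡9; β=0, v≡10 (mod 31); (9|31)=+1, (10|31)=+1; sign (−1)^0·+1^0·+1^-2 = +1.
(a,b)_11: α=-1, u≡5; β=0, v≡8 (mod 11); (5|11)=+1, (8|11)=-1; sign (−1)^0·+1^0·-1^-1 = -1.
(a,b)_43: α=4, u≡11; β=0, v≡5 (mod 43); (11|43)=+1, (5|43)=-1; sign (−1)^0·+1^0·-1^4 = +1.
(36465, 19 / ℚ) ramifies at {11, 13}: a division algebra.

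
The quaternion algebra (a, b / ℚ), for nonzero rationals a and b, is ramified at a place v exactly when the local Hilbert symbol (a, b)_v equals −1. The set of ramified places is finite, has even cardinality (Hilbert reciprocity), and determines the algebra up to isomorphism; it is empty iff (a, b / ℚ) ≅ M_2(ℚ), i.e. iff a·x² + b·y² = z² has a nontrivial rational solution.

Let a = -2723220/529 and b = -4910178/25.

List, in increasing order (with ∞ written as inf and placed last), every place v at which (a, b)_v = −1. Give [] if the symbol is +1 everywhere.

(a, b) ≡ (-5, -9282) mod (ℚ^×)²; places V = {2, 3, 5, 7, 13, 17, 23, 41, ∞}.
(a,b)_23: α=-2, u≡3; β=2, v≡5 (mod 23); (3|23)=+1, (5|23)=-1; sign (−1)^0·+1^2·-1^-2 = +1.
(a,b)_7: α=0, u≡1; β=1, v≡4 (mod 7); (1|7)=+1, (4|7)=+1; sign (−1)^0·+1^1·+1^0 = +1.
(a,b)_17: α=0, u≡5; β=1, v≡8 (mod 17); (5|17)=-1, (8|17)=+1; sign (−1)^0·-1^1·+1^0 = -1.
(a,b)_5: α=1, u≡4; β=-2, v≡2 (mod 5); (4|5)=+1, (2|5)=-1; sign (−1)^0·+1^-2·-1^1 = -1.
(a,b)_2: α=2, β=1; u≡3, v≡7 (mod 8); ε(u)ε(v)=1·1, αω(v)=2·0, βω(u)=1·1; sum ≡ 0  ⇒  +1.
(a,b)_13: α=0, u≡8; β=1, v≡4 (mod 13); (8|13)=-1, (4|13)=+1; sign (−1)^0·-1^1·+1^0 = -1.
(a,b)_3: α=4, u≡1; β=1, v≡2 (mod 3); (1|3)=+1, (2|3)=-1; sign (−1)^0·+1^1·-1^4 = +1.
(a,b)_∞: sgn(-5)=−, sgn(-9282)=−, so -1.
(a,b)_41: α=2, u≡36; β=0, v≡37 (mod 41); (36|41)=+1, (37|41)=+1; sign (−1)^0·+1^0·+1^2 = +1.
Ram(-5, -9282) = {5, 13, 17, ∞}; no ℚ_5-point on the conic.

[5, 13, 17, inf]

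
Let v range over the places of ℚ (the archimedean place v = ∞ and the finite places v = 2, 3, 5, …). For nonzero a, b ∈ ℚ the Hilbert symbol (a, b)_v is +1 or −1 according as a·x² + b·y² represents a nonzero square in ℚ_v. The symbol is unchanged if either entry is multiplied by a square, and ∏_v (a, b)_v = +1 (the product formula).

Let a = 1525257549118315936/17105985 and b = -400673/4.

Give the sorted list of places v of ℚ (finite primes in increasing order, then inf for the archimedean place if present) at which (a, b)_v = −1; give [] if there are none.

Mod squares: a ≡ 2627690, b ≡ -8177. Check v ∈ {∞, 2, 3, 5, 7, 11, 13, 17, 19, 29, 37, 41}.
v=3: a=3^-6·(≡2), b=3^0·(≡1) mod 3; (2|3)=-1, (1|3)=+1; (−1)^{-6·0·1}·(-1)^0·(+1)^-6 = +1.
v=2: v_2(a)=5, v_2(b)=-2; units ≡ 5, 7 (mod 8); ε·ε+αω+βω = 0·1+5·0+-2·1 ≡ 0  ⇒  (a,b)_2 = +1.
v=17: a=17^1·(≡10), b=17^1·(≡11) mod 17; (10|17)=-1, (11|17)=-1; (−1)^{1·1·8}·(-1)^1·(-1)^1 = +1.
v=5: a=5^-1·(≡3), b=5^0·(≡3) mod 5; (3|5)=-1, (3|5)=-1; (−1)^{-1·0·2}·(-1)^0·(-1)^-1 = -1.
v=7: a=7^6·(≡4), b=7^2·(≡5) mod 7; (4|7)=+1, (5|7)=-1; (−1)^{6·2·3}·(+1)^2·(-1)^6 = +1.
v=13: a=13^-1·(≡6), b=13^1·(≡7) mod 13; (6|13)=-1, (7|13)=-1; (−1)^{-1·1·6}·(-1)^1·(-1)^-1 = +1.
v=11: a=11^4·(≡2), b=11^0·(≡6) mod 11; (2|11)=-1, (6|11)=-1; (−1)^{4·0·5}·(-1)^0·(-1)^4 = +1.
v=41: a=41^1·(≡7), b=41^0·(≡5) mod 41; (7|41)=-1, (5|41)=+1; (−1)^{1·0·20}·(-1)^0·(+1)^1 = +1.
v=37: a=37^2·(≡23), b=37^1·(≡3) mod 37; (23|37)=-1, (3|37)=+1; (−1)^{2·1·18}·(-1)^1·(+1)^2 = -1.
v=∞: 2627690 > 0 and -8177 < 0  ⇒  (a,b)_∞ = +1.
v=29: a=29^1·(≡18), b=29^0·(≡5) mod 29; (18|29)=-1, (5|29)=+1; (−1)^{1·0·14}·(-1)^0·(+1)^1 = +1.
v=19: a=19^-2·(≡11), b=19^0·(≡14) mod 19; (11|19)=+1, (14|19)=-1; (−1)^{-2·0·9}·(+1)^0·(-1)^-2 = +1.
Ram(2627690, -8177) = {5, 37}; no ℚ_5-point on the conic.

[5, 37]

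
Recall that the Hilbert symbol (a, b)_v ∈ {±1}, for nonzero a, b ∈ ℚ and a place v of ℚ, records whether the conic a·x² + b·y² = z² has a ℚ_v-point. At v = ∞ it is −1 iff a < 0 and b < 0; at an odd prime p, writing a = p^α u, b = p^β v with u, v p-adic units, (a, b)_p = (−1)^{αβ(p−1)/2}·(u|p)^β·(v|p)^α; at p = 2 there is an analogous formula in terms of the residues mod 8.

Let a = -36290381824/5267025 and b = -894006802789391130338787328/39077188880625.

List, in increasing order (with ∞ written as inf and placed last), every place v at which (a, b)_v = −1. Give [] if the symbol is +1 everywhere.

[23, 41, 43, inf]

Mod squares: a ≡ -66994, b ≡ -37582. Check v ∈ {∞, 2, 3, 5, 7, 17, 19, 23, 41, 43}.
v=23: a=23^2·(≡7), b=23^5·(≡21) mod 23; (7|23)=-1, (21|23)=-1; (−1)^{2·5·11}·(-1)^5·(-1)^2 = -1.
v=43: a=43^1·(≡39), b=43^3·(≡26) mod 43; (39|43)=-1, (26|43)=-1; (−1)^{1·3·21}·(-1)^3·(-1)^1 = -1.
v=∞: -66994 < 0 and -37582 < 0  ⇒  (a,b)_∞ = -1.
v=2: v_2(a)=11, v_2(b)=19; units ≡ 7, 1 (mod 8); ε·ε+αω+βω = 1·0+11·0+19·0 ≡ 0  ⇒  (a,b)_2 = +1.
v=19: a=19^1·(≡3), b=19^3·(≡4) mod 19; (3|19)=-1, (4|19)=+1; (−1)^{1·3·9}·(-1)^3·(+1)^1 = +1.
v=5: a=5^-2·(≡1), b=5^-4·(≡3) mod 5; (1|5)=+1, (3|5)=-1; (−1)^{-2·-4·2}·(+1)^-4·(-1)^-2 = +1.
v=17: a=17^-2·(≡7), b=17^2·(≡3) mod 17; (7|17)=-1, (3|17)=-1; (−1)^{-2·2·8}·(-1)^2·(-1)^-2 = +1.
v=41: a=41^1·(≡24), b=41^2·(≡11) mod 41; (24|41)=-1, (11|41)=-1; (−1)^{1·2·20}·(-1)^2·(-1)^1 = -1.
v=7: a=7^0·(≡3), b=7^-6·(≡1) mod 7; (3|7)=-1, (1|7)=+1; (−1)^{0·-6·3}·(-1)^-6·(+1)^0 = +1.
v=3: a=3^-6·(≡2), b=3^-12·(≡2) mod 3; (2|3)=-1, (2|3)=-1; (−1)^{-6·-12·1}·(-1)^-12·(-1)^-6 = +1.
Ram(-66994, -37582) = {23, 41, 43, ∞}; no ℚ_23-point on the conic.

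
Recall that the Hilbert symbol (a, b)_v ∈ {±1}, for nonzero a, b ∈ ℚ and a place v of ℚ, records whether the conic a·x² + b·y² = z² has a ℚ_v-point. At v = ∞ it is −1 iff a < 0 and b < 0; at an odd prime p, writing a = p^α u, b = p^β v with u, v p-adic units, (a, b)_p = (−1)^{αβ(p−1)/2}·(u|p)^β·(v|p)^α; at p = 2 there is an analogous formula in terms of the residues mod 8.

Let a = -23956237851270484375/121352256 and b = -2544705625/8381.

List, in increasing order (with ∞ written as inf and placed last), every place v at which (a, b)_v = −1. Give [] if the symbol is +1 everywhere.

(a, b) ≡ (-31, -975821) mod (ℚ^×)²; places V = {2, 3, 5, 7, 11, 17, 19, 23, 29, 31, ∞}.
(a,b)_23: α=2, u≡10; β=1, v≡1 (mod 23); (10|23)=-1, (1|23)=+1; sign (−1)^0·-1^1·+1^2 = -1.
(a,b)_31: α=1, u≡17; β=0, v≡5 (mod 31); (17|31)=-1, (5|31)=+1; sign (−1)^0·-1^0·+1^1 = +1.
(a,b)_29: α=0, u≡12; β=-1, v≡24 (mod 29); (12|29)=-1, (24|29)=+1; sign (−1)^0·-1^-1·+1^0 = -1.
(a,b)_11: α=4, u≡8; β=3, v≡9 (mod 11); (8|11)=-1, (9|11)=+1; sign (−1)^0·-1^3·+1^4 = -1.
(a,b)_19: α=4, u≡1; β=1, v≡9 (mod 19); (1|19)=+1, (9|19)=+1; sign (−1)^0·+1^1·+1^4 = +1.
(a,b)_17: α=-2, u≡7; β=-2, v≡4 (mod 17); (7|17)=-1, (4|17)=+1; sign (−1)^0·-1^-2·+1^-2 = +1.
(a,b)_2: α=-6, β=0; u≡1, v≡3 (mod 8); ε(u)ε(v)=0·1, αω(v)=-6·1, βω(u)=0·0; sum ≡ 0  ⇒  +1.
(a,b)_3: α=-8, u≡2; β=0, v≡1 (mod 3); (2|3)=-1, (1|3)=+1; sign (−1)^0·-1^0·+1^-8 = +1.
(a,b)_5: α=6, u≡4; β=4, v≡1 (mod 5); (4|5)=+1, (1|5)=+1; sign (−1)^0·+1^4·+1^6 = +1.
(a,b)_∞: sgn(-31)=−, sgn(-975821)=−, so -1.
(a,b)_7: α=2, u≡4; β=1, v≡4 (mod 7); (4|7)=+1, (4|7)=+1; sign (−1)^0·+1^1·+1^2 = +1.
(-31, -975821 / ℚ) ramifies at {11, 23, 29, ∞}: a division algebra.

[11, 23, 29, inf]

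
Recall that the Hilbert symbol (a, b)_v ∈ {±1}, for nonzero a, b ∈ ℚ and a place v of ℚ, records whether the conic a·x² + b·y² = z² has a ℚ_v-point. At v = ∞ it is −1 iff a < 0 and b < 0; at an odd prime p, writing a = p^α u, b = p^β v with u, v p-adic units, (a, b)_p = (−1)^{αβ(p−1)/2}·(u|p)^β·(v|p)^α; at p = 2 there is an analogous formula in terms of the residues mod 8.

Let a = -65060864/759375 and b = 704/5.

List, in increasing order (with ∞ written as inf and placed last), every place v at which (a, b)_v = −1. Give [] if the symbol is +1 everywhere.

Mod squares: a ≡ -165, b ≡ 55. Check v ∈ {∞, 2, 3, 5, 11, 19}.
v=∞: -165 < 0 and 55 > 0  ⇒  (a,b)_∞ = +1.
v=2: v_2(a)=14, v_2(b)=6; units ≡ 3, 7 (mod 8); ε·ε+αω+βω = 1·1+14·0+6·1 ≡ 1  ⇒  (a,b)_2 = -1.
v=19: a=19^2·(≡5), b=19^0·(≡4) mod 19; (5|19)=+1, (4|19)=+1; (−1)^{2·0·9}·(+1)^0·(+1)^2 = +1.
v=11: a=11^1·(≡10), b=11^1·(≡4) mod 11; (10|11)=-1, (4|11)=+1; (−1)^{1·1·5}·(-1)^1·(+1)^1 = +1.
v=5: a=5^-5·(≡2), b=5^-1·(≡4) mod 5; (2|5)=-1, (4|5)=+1; (−1)^{-5·-1·2}·(-1)^-1·(+1)^-5 = -1.
v=3: a=3^-5·(≡2), b=3^0·(≡1) mod 3; (2|3)=-1, (1|3)=+1; (−1)^{-5·0·1}·(-1)^0·(+1)^-5 = +1.
(-165, 55 / ℚ) ramifies at {2, 5}: a division algebra.

[2, 5]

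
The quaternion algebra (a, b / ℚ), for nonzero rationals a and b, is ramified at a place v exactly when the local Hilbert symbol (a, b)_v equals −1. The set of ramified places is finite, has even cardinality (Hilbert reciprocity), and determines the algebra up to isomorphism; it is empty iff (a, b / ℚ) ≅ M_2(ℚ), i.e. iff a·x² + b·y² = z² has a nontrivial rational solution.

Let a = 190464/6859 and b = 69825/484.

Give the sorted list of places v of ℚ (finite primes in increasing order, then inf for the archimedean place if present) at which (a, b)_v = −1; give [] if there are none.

(a, b) ≡ (3534, 57) mod (ℚ^×)²; places V = {2, 3, 5, 7, 11, 19, 31, ∞}.
(a,b)_5: α=0, u≡1; β=2, v≡2 (mod 5); (1|5)=+1, (2|5)=-1; sign (−1)^0·+1^2·-1^0 = +1.
(a,b)_11: α=0, u≡9; β=-2, v≡2 (mod 11); (9|11)=+1, (2|11)=-1; sign (−1)^0·+1^-2·-1^0 = +1.
(a,b)_19: α=-3, u≡8; β=1, v≡3 (mod 19); (8|19)=-1, (3|19)=-1; sign (−1)^1·-1^1·-1^-3 = -1.
(a,b)_2: α=11, β=-2; u≡7, v≡1 (mod 8); ε(u)ε(v)=1·0, αω(v)=11·0, βω(u)=-2·0; sum ≡ 0  ⇒  +1.
(a,b)_3: α=1, u≡2; β=1, v≡1 (mod 3); (2|3)=-1, (1|3)=+1; sign (−1)^1·-1^1·+1^1 = +1.
(a,b)_7: α=0, u≡6; β=2, v≡4 (mod 7); (6|7)=-1, (4|7)=+1; sign (−1)^0·-1^2·+1^0 = +1.
(a,b)_∞: sgn(3534)=+, sgn(57)=+, so +1.
(a,b)_31: α=1, u≡24; β=0, v≡17 (mod 31); (24|31)=-1, (17|31)=-1; sign (−1)^0·-1^0·-1^1 = -1.
(3534, 57 / ℚ) ramifies at {19, 31}: a division algebra.

[19, 31]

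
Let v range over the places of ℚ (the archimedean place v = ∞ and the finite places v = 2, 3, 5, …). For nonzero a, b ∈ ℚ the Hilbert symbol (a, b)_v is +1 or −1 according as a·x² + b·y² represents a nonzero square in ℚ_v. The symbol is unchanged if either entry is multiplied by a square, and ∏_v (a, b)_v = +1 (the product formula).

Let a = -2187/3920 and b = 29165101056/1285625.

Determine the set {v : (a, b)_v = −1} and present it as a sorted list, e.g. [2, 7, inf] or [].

Mod squares: a ≡ -15, b ≡ 30498. Check v ∈ {∞, 2, 3, 5, 7, 11, 13, 17, 23}.
v=11: a=11^0·(≡6), b=11^-2·(≡8) mod 11; (6|11)=-1, (8|11)=-1; (−1)^{0·-2·5}·(-1)^-2·(-1)^0 = +1.
v=17: a=17^0·(≡4), b=17^-1·(≡9) mod 17; (4|17)=+1, (9|17)=+1; (−1)^{0·-1·8}·(+1)^-1·(+1)^0 = +1.
v=3: a=3^7·(≡1), b=3^5·(≡2) mod 3; (1|3)=+1, (2|3)=-1; (−1)^{7·5·1}·(+1)^5·(-1)^7 = +1.
v=7: a=7^-2·(≡6), b=7^2·(≡3) mod 7; (6|7)=-1, (3|7)=-1; (−1)^{-2·2·3}·(-1)^2·(-1)^-2 = +1.
v=2: v_2(a)=-4, v_2(b)=13; units ≡ 1, 1 (mod 8); ε·ε+αω+βω = 0·0+-4·0+13·0 ≡ 0  ⇒  (a,b)_2 = +1.
v=∞: -15 < 0 and 30498 > 0  ⇒  (a,b)_∞ = +1.
v=23: a=23^0·(≡9), b=23^1·(≡7) mod 23; (9|23)=+1, (7|23)=-1; (−1)^{0·1·11}·(+1)^1·(-1)^0 = +1.
v=5: a=5^-1·(≡2), b=5^-4·(≡3) mod 5; (2|5)=-1, (3|5)=-1; (−1)^{-1·-4·2}·(-1)^-4·(-1)^-1 = -1.
v=13: a=13^0·(≡7), b=13^1·(≡2) mod 13; (7|13)=-1, (2|13)=-1; (−1)^{0·1·6}·(-1)^1·(-1)^0 = -1.
Ram(-15, 30498) = {5, 13}; no ℚ_5-point on the conic.

[5, 13]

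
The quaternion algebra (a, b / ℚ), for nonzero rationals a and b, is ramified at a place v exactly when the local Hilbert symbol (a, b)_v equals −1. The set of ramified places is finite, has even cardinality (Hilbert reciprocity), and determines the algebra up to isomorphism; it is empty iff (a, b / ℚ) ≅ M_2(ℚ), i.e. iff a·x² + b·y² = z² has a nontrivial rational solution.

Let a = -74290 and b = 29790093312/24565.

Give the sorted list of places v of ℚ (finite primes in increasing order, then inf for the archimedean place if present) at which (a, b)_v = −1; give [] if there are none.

[2, 5, 17, 31]

(a, b) ≡ (-74290, 350455) mod (ℚ^×)²; places V = {2, 3, 5, 7, 17, 19, 23, 31, ∞}.
(a,b)_∞: sgn(-74290)=−, sgn(350455)=+, so +1.
(a,b)_7: α=0, u≡1; β=3, v≡4 (mod 7); (1|7)=+1, (4|7)=+1; sign (−1)^0·+1^3·+1^0 = +1.
(a,b)_31: α=0, u≡17; β=1, v≡6 (mod 31); (17|31)=-1, (6|31)=-1; sign (−1)^0·-1^1·-1^0 = -1.
(a,b)_5: α=1, u≡2; β=-1, v≡4 (mod 5); (2|5)=-1, (4|5)=+1; sign (−1)^0·-1^-1·+1^1 = -1.
(a,b)_3: α=0, u≡2; β=2, v≡1 (mod 3); (2|3)=-1, (1|3)=+1; sign (−1)^0·-1^2·+1^0 = +1.
(a,b)_17: α=1, u≡16; β=-3, v≡14 (mod 17); (16|17)=+1, (14|17)=-1; sign (−1)^0·+1^-3·-1^1 = -1.
(a,b)_2: α=1, β=14; u≡7, v≡7 (mod 8); ε(u)ε(v)=1·1, αω(v)=1·0, βω(u)=14·0; sum ≡ 1  ⇒  -1.
(a,b)_19: α=1, u≡4; β=1, v≡18 (mod 19); (4|19)=+1, (18|19)=-1; sign (−1)^1·+1^1·-1^1 = +1.
(a,b)_23: α=1, u≡13; β=0, v≡8 (mod 23); (13|23)=+1, (8|23)=+1; sign (−1)^0·+1^0·+1^1 = +1.
(-74290, 350455 / ℚ) ramifies at {2, 5, 17, 31}: a division algebra.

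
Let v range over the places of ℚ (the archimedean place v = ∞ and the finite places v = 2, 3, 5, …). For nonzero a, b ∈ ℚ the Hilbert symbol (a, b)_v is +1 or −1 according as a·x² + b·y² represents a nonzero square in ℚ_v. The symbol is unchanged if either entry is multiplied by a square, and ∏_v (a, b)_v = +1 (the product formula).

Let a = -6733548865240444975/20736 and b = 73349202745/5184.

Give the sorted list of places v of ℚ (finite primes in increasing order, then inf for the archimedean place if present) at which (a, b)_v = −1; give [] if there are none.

[13, 17, 19, 37]

Mod squares: a ≡ -799, b ≡ 1496922505. Check v ∈ {∞, 2, 3, 5, 7, 13, 17, 19, 37, 41, 47}.
v=2: v_2(a)=-8, v_2(b)=-6; units ≡ 1, 1 (mod 8); ε·ε+αω+βω = 0·0+-8·0+-6·0 ≡ 0  ⇒  (a,b)_2 = +1.
v=37: a=37^2·(≡6), b=37^1·(≡33) mod 37; (6|37)=-1, (33|37)=+1; (−1)^{2·1·18}·(-1)^1·(+1)^2 = -1.
v=13: a=13^2·(≡8), b=13^1·(≡8) mod 13; (8|13)=-1, (8|13)=-1; (−1)^{2·1·6}·(-1)^1·(-1)^2 = -1.
v=3: a=3^-4·(≡2), b=3^-4·(≡1) mod 3; (2|3)=-1, (1|3)=+1; (−1)^{-4·-4·1}·(-1)^-4·(+1)^-4 = +1.
v=19: a=19^2·(≡13), b=19^1·(≡12) mod 19; (13|19)=-1, (12|19)=-1; (−1)^{2·1·9}·(-1)^1·(-1)^2 = -1.
v=41: a=41^2·(≡32), b=41^1·(≡9) mod 41; (32|41)=+1, (9|41)=+1; (−1)^{2·1·20}·(+1)^1·(+1)^2 = +1.
v=7: a=7^4·(≡3), b=7^2·(≡2) mod 7; (3|7)=-1, (2|7)=+1; (−1)^{4·2·3}·(-1)^2·(+1)^4 = +1.
v=17: a=17^1·(≡8), b=17^1·(≡5) mod 17; (8|17)=+1, (5|17)=-1; (−1)^{1·1·8}·(+1)^1·(-1)^1 = -1.
v=5: a=5^2·(≡1), b=5^1·(≡1) mod 5; (1|5)=+1, (1|5)=+1; (−1)^{2·1·2}·(+1)^1·(+1)^2 = +1.
v=∞: -799 < 0 and 1496922505 > 0  ⇒  (a,b)_∞ = +1.
v=47: a=47^1·(≡35), b=47^1·(≡21) mod 47; (35|47)=-1, (21|47)=+1; (−1)^{1·1·23}·(-1)^1·(+1)^1 = +1.
(-799, 1496922505 / ℚ) ramifies at {13, 17, 19, 37}: a division algebra.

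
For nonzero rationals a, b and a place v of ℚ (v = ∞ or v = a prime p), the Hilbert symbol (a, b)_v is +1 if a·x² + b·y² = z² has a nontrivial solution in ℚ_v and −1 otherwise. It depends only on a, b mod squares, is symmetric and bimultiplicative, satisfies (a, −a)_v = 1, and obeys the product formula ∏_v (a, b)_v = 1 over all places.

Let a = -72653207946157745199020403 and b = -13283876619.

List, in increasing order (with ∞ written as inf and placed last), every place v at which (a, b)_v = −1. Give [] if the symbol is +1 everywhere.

(a, b) ≡ (-5083, -5107219) mod (ℚ^×)²; places V = {2, 3, 13, 17, 19, 23, 29, 31, ∞}.
(a,b)_31: α=2, u≡4; β=1, v≡14 (mod 31); (4|31)=+1, (14|31)=+1; sign (−1)^0·+1^1·+1^2 = +1.
(a,b)_17: α=5, u≡3; β=2, v≡3 (mod 17); (3|17)=-1, (3|17)=-1; sign (−1)^0·-1^2·-1^5 = -1.
(a,b)_∞: sgn(-5083)=−, sgn(-5107219)=−, so -1.
(a,b)_19: α=2, u≡6; β=1, v≡16 (mod 19); (6|19)=+1, (16|19)=+1; sign (−1)^0·+1^1·+1^2 = +1.
(a,b)_2: α=0, β=0; u≡5, v≡5 (mod 8); ε(u)ε(v)=0·0, αω(v)=0·1, βω(u)=0·1; sum ≡ 0  ⇒  +1.
(a,b)_29: α=2, u≡14; β=1, v≡4 (mod 29); (14|29)=-1, (4|29)=+1; sign (−1)^0·-1^1·+1^2 = -1.
(a,b)_13: α=3, u≡12; β=1, v≡10 (mod 13); (12|13)=+1, (10|13)=+1; sign (−1)^0·+1^1·+1^3 = +1.
(a,b)_23: α=3, u≡16; β=1, v≡1 (mod 23); (16|23)=+1, (1|23)=+1; sign (−1)^1·+1^1·+1^3 = -1.
(a,b)_3: α=8, u≡2; β=2, v≡2 (mod 3); (2|3)=-1, (2|3)=-1; sign (−1)^0·-1^2·-1^8 = +1.
|Ram(-5083, -5107219)| = 4, even; anisotropic at {17, 23, 29, ∞}.

[17, 23, 29, inf]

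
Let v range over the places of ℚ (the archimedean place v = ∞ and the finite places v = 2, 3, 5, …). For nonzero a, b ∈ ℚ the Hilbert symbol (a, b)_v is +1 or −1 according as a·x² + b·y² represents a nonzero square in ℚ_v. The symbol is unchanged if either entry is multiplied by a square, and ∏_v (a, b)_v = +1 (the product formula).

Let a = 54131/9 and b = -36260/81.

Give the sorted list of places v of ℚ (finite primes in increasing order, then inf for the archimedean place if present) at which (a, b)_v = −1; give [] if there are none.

[2, 11]

(a, b) ≡ (54131, -185) mod (ℚ^×)²; places V = {2, 3, 5, 7, 11, 19, 37, ∞}.
(a,b)_7: α=1, u≡6; β=2, v≡4 (mod 7); (6|7)=-1, (4|7)=+1; sign (−1)^0·-1^2·+1^1 = +1.
(a,b)_2: α=0, β=2; u≡3, v≡7 (mod 8); ε(u)ε(v)=1·1, αω(v)=0·0, βω(u)=2·1; sum ≡ 1  ⇒  -1.
(a,b)_3: α=-2, u≡2; β=-4, v≡1 (mod 3); (2|3)=-1, (1|3)=+1; sign (−1)^0·-1^-4·+1^-2 = +1.
(a,b)_11: α=1, u≡9; β=0, v≡10 (mod 11); (9|11)=+1, (10|11)=-1; sign (−1)^0·+1^0·-1^1 = -1.
(a,b)_5: α=0, u≡4; β=1, v≡3 (mod 5); (4|5)=+1, (3|5)=-1; sign (−1)^0·+1^1·-1^0 = +1.
(a,b)_19: α=1, u≡2; β=0, v≡6 (mod 19); (2|19)=-1, (6|19)=+1; sign (−1)^0·-1^0·+1^1 = +1.
(a,b)_∞: sgn(54131)=+, sgn(-185)=−, so +1.
(a,b)_37: α=1, u≡31; β=1, v≡8 (mod 37); (31|37)=-1, (8|37)=-1; sign (−1)^0·-1^1·-1^1 = +1.
Ram(54131, -185) = {2, 11}; no ℚ_2-point on the conic.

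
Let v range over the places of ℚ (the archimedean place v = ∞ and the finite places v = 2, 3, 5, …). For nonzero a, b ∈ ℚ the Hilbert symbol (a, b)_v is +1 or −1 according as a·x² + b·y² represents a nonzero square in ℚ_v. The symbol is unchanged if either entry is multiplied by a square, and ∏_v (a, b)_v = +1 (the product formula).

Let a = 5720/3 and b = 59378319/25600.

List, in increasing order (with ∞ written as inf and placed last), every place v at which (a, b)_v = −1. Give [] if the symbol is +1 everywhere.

(a, b) ≡ (4290, 231) mod (ℚ^×)²; places V = {2, 3, 5, 7, 11, 13, ∞}.
(a,b)_11: α=1, u≡1; β=1, v≡7 (mod 11); (1|11)=+1, (7|11)=-1; sign (−1)^1·+1^1·-1^1 = +1.
(a,b)_2: α=3, β=-10; u≡1, v≡7 (mod 8); ε(u)ε(v)=0·1, αω(v)=3·0, βω(u)=-10·0; sum ≡ 0  ⇒  +1.
(a,b)_5: α=1, u≡3; β=-2, v≡1 (mod 5); (3|5)=-1, (1|5)=+1; sign (−1)^0·-1^-2·+1^1 = +1.
(a,b)_7: α=0, u≡5; β=1, v≡3 (mod 7); (5|7)=-1, (3|7)=-1; sign (−1)^0·-1^1·-1^0 = -1.
(a,b)_3: α=-1, u≡2; β=3, v≡2 (mod 3); (2|3)=-1, (2|3)=-1; sign (−1)^1·-1^3·-1^-1 = -1.
(a,b)_13: α=1, u≡8; β=4, v≡4 (mod 13); (8|13)=-1, (4|13)=+1; sign (−1)^0·-1^4·+1^1 = +1.
(a,b)_∞: sgn(4290)=+, sgn(231)=+, so +1.
Ram(4290, 231) = {3, 7}; no ℚ_3-point on the conic.

[3, 7]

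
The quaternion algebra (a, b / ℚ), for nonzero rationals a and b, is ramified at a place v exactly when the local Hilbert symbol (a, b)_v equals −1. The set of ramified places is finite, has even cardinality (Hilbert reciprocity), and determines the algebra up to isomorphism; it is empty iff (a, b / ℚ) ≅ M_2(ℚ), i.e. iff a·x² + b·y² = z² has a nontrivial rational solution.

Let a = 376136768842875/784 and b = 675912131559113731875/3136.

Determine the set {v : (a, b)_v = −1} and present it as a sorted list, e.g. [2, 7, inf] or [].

Mod squares: a ≡ 9435, b ≡ 3219. Check v ∈ {∞, 2, 3, 5, 7, 17, 29, 37}.
v=17: a=17^3·(≡5), b=17^4·(≡3) mod 17; (5|17)=-1, (3|17)=-1; (−1)^{3·4·8}·(-1)^4·(-1)^3 = -1.
v=29: a=29^2·(≡19), b=29^3·(≡20) mod 29; (19|29)=-1, (20|29)=+1; (−1)^{2·3·14}·(-1)^3·(+1)^2 = -1.
v=5: a=5^3·(≡2), b=5^4·(≡1) mod 5; (2|5)=-1, (1|5)=+1; (−1)^{3·4·2}·(-1)^4·(+1)^3 = +1.
v=3: a=3^9·(≡1), b=3^15·(≡2) mod 3; (1|3)=+1, (2|3)=-1; (−1)^{9·15·1}·(+1)^15·(-1)^9 = +1.
v=37: a=37^1·(≡25), b=37^1·(≡19) mod 37; (25|37)=+1, (19|37)=-1; (−1)^{1·1·18}·(+1)^1·(-1)^1 = -1.
v=∞: 9435 > 0 and 3219 > 0  ⇒  (a,b)_∞ = +1.
v=7: a=7^-2·(≡6), b=7^-2·(≡5) mod 7; (6|7)=-1, (5|7)=-1; (−1)^{-2·-2·3}·(-1)^-2·(-1)^-2 = +1.
v=2: v_2(a)=-4, v_2(b)=-6; units ≡ 3, 3 (mod 8); ε·ε+αω+βω = 1·1+-4·1+-6·1 ≡ 1  ⇒  (a,b)_2 = -1.
Ram(9435, 3219) = {2, 17, 29, 37}; no ℚ_2-point on the conic.

[2, 17, 29, 37]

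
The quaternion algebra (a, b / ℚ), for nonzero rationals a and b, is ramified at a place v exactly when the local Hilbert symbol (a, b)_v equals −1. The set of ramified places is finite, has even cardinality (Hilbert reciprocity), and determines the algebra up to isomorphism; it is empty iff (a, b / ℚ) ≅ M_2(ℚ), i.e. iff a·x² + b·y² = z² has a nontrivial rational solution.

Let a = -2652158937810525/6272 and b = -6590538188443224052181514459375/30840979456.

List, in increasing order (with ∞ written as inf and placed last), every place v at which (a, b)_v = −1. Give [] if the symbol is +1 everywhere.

(a, b) ≡ (-138, -49335) mod (ℚ^×)²; places V = {2, 3, 5, 7, 11, 13, 23, 29, 43, ∞}.
(a,b)_13: α=4, u≡8; β=7, v≡4 (mod 13); (8|13)=-1, (4|13)=+1; sign (−1)^0·-1^7·+1^4 = -1.
(a,b)_23: α=3, u≡14; β=5, v≡5 (mod 23); (14|23)=-1, (5|23)=-1; sign (−1)^1·-1^5·-1^3 = -1.
(a,b)_29: α=2, u≡13; β=4, v≡4 (mod 29); (13|29)=+1, (4|29)=+1; sign (−1)^0·+1^4·+1^2 = +1.
(a,b)_7: α=-2, u≡2; β=-6, v≡1 (mod 7); (2|7)=+1, (1|7)=+1; sign (−1)^0·+1^-6·+1^-2 = +1.
(a,b)_2: α=-7, β=-18; u≡3, v≡1 (mod 8); ε(u)ε(v)=1·0, αω(v)=-7·0, βω(u)=-18·1; sum ≡ 0  ⇒  +1.
(a,b)_43: α=0, u≡28; β=2, v≡32 (mod 43); (28|43)=-1, (32|43)=-1; sign (−1)^0·-1^2·-1^0 = +1.
(a,b)_11: α=2, u≡3; β=3, v≡3 (mod 11); (3|11)=+1, (3|11)=+1; sign (−1)^0·+1^3·+1^2 = +1.
(a,b)_∞: sgn(-138)=−, sgn(-49335)=−, so -1.
(a,b)_5: α=2, u≡2; β=5, v≡3 (mod 5); (2|5)=-1, (3|5)=-1; sign (−1)^0·-1^5·-1^2 = -1.
(a,b)_3: α=1, u≡2; β=1, v≡1 (mod 3); (2|3)=-1, (1|3)=+1; sign (−1)^1·-1^1·+1^1 = +1.
|Ram(-138, -49335)| = 4, even; anisotropic at {5, 13, 23, ∞}.

[5, 13, 23, inf]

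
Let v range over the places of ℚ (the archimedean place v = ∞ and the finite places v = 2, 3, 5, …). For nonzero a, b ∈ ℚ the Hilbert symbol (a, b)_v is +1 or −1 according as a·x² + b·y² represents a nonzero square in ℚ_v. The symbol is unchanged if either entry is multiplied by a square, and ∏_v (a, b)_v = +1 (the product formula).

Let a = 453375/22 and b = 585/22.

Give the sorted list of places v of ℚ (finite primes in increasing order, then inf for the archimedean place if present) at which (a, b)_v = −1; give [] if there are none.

[11, 13]

Mod squares: a ≡ 44330, b ≡ 1430. Check v ∈ {∞, 2, 3, 5, 11, 13, 31}.
v=2: v_2(a)=-1, v_2(b)=-1; units ≡ 5, 3 (mod 8); ε·ε+αω+βω = 0·1+-1·1+-1·1 ≡ 0  ⇒  (a,b)_2 = +1.
v=3: a=3^2·(≡2), b=3^2·(≡2) mod 3; (2|3)=-1, (2|3)=-1; (−1)^{2·2·1}·(-1)^2·(-1)^2 = +1.
v=11: a=11^-1·(≡5), b=11^-1·(≡1) mod 11; (5|11)=+1, (1|11)=+1; (−1)^{-1·-1·5}·(+1)^-1·(+1)^-1 = -1.
v=5: a=5^3·(≡1), b=5^1·(≡1) mod 5; (1|5)=+1, (1|5)=+1; (−1)^{3·1·2}·(+1)^1·(+1)^3 = +1.
v=∞: 44330 > 0 and 1430 > 0  ⇒  (a,b)_∞ = +1.
v=31: a=31^1·(≡18), b=31^0·(≡28) mod 31; (18|31)=+1, (28|31)=+1; (−1)^{1·0·15}·(+1)^0·(+1)^1 = +1.
v=13: a=13^1·(≡1), b=13^1·(≡5) mod 13; (1|13)=+1, (5|13)=-1; (−1)^{1·1·6}·(+1)^1·(-1)^1 = -1.
|Ram(44330, 1430)| = 2, even; anisotropic at {11, 13}.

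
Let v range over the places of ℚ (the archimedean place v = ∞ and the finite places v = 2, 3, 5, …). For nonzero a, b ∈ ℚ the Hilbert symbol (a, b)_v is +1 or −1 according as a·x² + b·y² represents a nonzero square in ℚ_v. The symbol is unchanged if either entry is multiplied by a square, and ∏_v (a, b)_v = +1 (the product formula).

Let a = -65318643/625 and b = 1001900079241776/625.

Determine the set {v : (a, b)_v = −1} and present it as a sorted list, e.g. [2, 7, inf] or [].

(a, b) ≡ (-806403, 8273055219) mod (ℚ^×)²; places V = {2, 3, 5, 11, 13, 17, 23, 29, 31, 37, 43, ∞}.
(a,b)_43: α=0, u≡37; β=1, v≡24 (mod 43); (37|43)=-1, (24|43)=+1; sign (−1)^0·-1^1·+1^0 = -1.
(a,b)_5: α=-4, u≡2; β=-4, v≡1 (mod 5); (2|5)=-1, (1|5)=+1; sign (−1)^0·-1^-4·+1^-4 = +1.
(a,b)_23: α=1, u≡19; β=1, v≡6 (mod 23); (19|23)=-1, (6|23)=+1; sign (−1)^1·-1^1·+1^1 = +1.
(a,b)_2: α=0, β=4; u≡5, v≡3 (mod 8); ε(u)ε(v)=0·1, αω(v)=0·1, βω(u)=4·1; sum ≡ 0  ⇒  +1.
(a,b)_17: α=0, u≡9; β=1, v≡11 (mod 17); (9|17)=+1, (11|17)=-1; sign (−1)^0·+1^1·-1^0 = +1.
(a,b)_11: α=0, u≡8; β=1, v≡6 (mod 11); (8|11)=-1, (6|11)=-1; sign (−1)^0·-1^1·-1^0 = -1.
(a,b)_∞: sgn(-806403)=−, sgn(8273055219)=+, so +1.
(a,b)_13: α=1, u≡2; β=1, v≡2 (mod 13); (2|13)=-1, (2|13)=-1; sign (−1)^0·-1^1·-1^1 = +1.
(a,b)_31: α=1, u≡22; β=1, v≡21 (mod 31); (22|31)=-1, (21|31)=-1; sign (−1)^1·-1^1·-1^1 = -1.
(a,b)_37: α=0, u≡16; β=1, v≡5 (mod 37); (16|37)=+1, (5|37)=-1; sign (−1)^0·+1^1·-1^0 = +1.
(a,b)_3: α=5, u≡2; β=3, v≡2 (mod 3); (2|3)=-1, (2|3)=-1; sign (−1)^1·-1^3·-1^5 = -1.
(a,b)_29: α=1, u≡13; β=2, v≡16 (mod 29); (13|29)=+1, (16|29)=+1; sign (−1)^0·+1^2·+1^1 = +1.
|Ram(-806403, 8273055219)| = 4, even; anisotropic at {3, 11, 31, 43}.

[3, 11, 31, 43]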